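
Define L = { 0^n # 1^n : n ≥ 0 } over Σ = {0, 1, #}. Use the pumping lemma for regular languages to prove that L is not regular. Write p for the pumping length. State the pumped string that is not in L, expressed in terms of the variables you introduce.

Assume L is regular. Let p be the pumping length given by the pumping lemma.
Take w = 0^p # 1^p ∈ L with |w| = 2p+1 ≥ p.
Write w = xyz as guaranteed by the lemma, with |xy| ≤ p and |y| > 0.
The first p characters of w are 0's, so xy (and hence y) consists only of 0's. Write y = 0^k, 1 ≤ k ≤ p.
Pump with i = 2: xy^2z = 0^{p+k} # 1^p, which would require p+k = p. But k ≥ 1, so xy^2z ∉ L.
This contradicts the pumping lemma, so L is not regular.

0^{p+k} # 1^p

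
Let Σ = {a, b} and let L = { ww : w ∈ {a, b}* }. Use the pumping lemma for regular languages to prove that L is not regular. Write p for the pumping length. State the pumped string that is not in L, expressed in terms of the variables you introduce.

Toward a contradiction, assume L is regular with pumping length p.
Take w = a^p b^p a^p b^p = uu where u = a^pb^p; then w ∈ L and |w| = 4p ≥ p.
Write w = xyz as guaranteed by the lemma, with |xy| ≤ p and y is nonempty.
The first p characters of w are a's, so xy (and hence y) consists only of a's. Write y = a^k, 1 ≤ k ≤ p.
Pump with i = 2: xy^2z = a^{p+k} b^p a^p b^p, of length 4p+k. Suppose this equals vv. The string starts with a and ends with b, so v does too; thus the boundary between the two copies of v is a b→a transition. There is exactly one such transition, at position 2p+k, so |v| = 2p+k and |vv| = 4p+2k ≠ 4p+k since k ≥ 1. So xy^2z ∉ L.
Contradiction. Therefore L is not regular.

a^{p+k} b^p a^p b^p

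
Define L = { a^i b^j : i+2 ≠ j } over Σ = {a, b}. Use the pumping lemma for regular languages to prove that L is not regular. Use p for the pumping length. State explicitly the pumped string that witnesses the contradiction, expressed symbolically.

a^{p+p!} b^{p+p!+2}

Toward a contradiction, assume L is regular with pumping length p.
Choose w = a^p b^{p+p!+2}. Since p ≠ (p+p!+2)-2 = p+p!, w ∈ L; and |w| ≥ p.
Write w = xyz as guaranteed by the lemma, with |xy| ≤ p and y is nonempty.
The first p characters of w are a's, so xy (and hence y) consists only of a's. Write y = a^k, 1 ≤ k ≤ p.
Since 1 ≤ k ≤ p, k divides p!; set t = 1 + p!/k. Then xy^t z has p + (p!/k)·k = p + p! copies of a. Now the a-count is p+p! and (b-count)-2 = (p+p!+2)-2 = p+p!, so i+2 ≠ j fails. So xy^t z = a^{p+p!} b^{p+p!+2} ∉ L.
This contradicts the pumping lemma, so L is not regular.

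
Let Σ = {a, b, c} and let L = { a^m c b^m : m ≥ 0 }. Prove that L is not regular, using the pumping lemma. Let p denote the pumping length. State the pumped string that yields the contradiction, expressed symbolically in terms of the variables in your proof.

a^{p+k} c b^p

Toward a contradiction, assume L is regular with pumping length p.
Take w = a^p c b^p ∈ L with |w| = 2p+1 ≥ p.
By the pumping lemma, w = xyz with |xy| ≤ p and |y| ≥ 1.
The first p characters of w are a's, so xy (and hence y) consists only of a's. Write y = a^k, 1 ≤ k ≤ p.
Pump with i = 2: xy^2z = a^{p+k} c b^p, which would require p+k = p. But k ≥ 1, so xy^2z ∉ L.
This contradicts the pumping lemma, so L is not regular.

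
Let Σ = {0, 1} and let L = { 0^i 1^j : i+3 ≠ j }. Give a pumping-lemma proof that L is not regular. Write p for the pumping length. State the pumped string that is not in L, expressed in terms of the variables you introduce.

0^{p+p!} 1^{p+p!+3}

Assume L is regular. Let p be the pumping length given by the pumping lemma.
Choose w = 0^p 1^{p+p!+3}. Since p ≠ (p+p!+3)-3 = p+p!, w ∈ L; and |w| ≥ p.
The pumping lemma gives a decomposition w = xyz where |xy| ≤ p and y is nonempty.
Since the first p symbols of w are all 0's and |xy| ≤ p, y lies entirely in the leading 0-block: y = 0^k for some k with 1 ≤ k ≤ p.
Since 1 ≤ k ≤ p, k divides p!; set t = 1 + p!/k. Then xy^t z has p + (p!/k)·k = p + p! copies of 0. Now the 0-count is p+p! and (1-count)-3 = (p+p!+3)-3 = p+p!, so i+3 ≠ j fails. So xy^t z = 0^{p+p!} 1^{p+p!+3} ∉ L.
This is a contradiction; hence L is not regular.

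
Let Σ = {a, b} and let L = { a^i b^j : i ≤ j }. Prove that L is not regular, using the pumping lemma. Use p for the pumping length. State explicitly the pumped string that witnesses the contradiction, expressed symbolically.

Assume L is regular; let p be its pumping constant.
Choose w = a^p b^p ∈ L, with |w| = 2p ≥ p.
Write w = xyz as guaranteed by the lemma, with |xy| ≤ p and |y| ≥ 1.
The first p characters of w are a's, so xy (and hence y) consists only of a's. Write y = a^k, 1 ≤ k ≤ p.
Consider xy^2z = a^{p+k} b^p. Since k ≥ 1, the a-count p+k exceeds the b-count p, so i ≤ j fails; thus xy^2z ∉ L.
This contradicts the pumping lemma, so L is not regular.

a^{p+k} b^p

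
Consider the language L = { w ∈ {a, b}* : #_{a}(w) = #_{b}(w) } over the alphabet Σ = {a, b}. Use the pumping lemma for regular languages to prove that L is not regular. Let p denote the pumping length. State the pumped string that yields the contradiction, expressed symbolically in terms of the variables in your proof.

a^{p+k} b^p

Toward a contradiction, assume L is regular with pumping length p.
Choose w = a^p b^p ∈ L with |w| = 2p ≥ p.
By the pumping lemma, w = xyz with |xy| ≤ p and |y| ≥ 1.
Since the first p symbols of w are all a's and |xy| ≤ p, y lies entirely in the leading a-block: y = a^k for some k with 1 ≤ k ≤ p.
Pump with i = 2: xy^2z = a^{p+k} b^p has p+k occurrences of a but only p of b. Since k ≥ 1 the counts differ, so xy^2z ∉ L.
Contradiction. Therefore L is not regular.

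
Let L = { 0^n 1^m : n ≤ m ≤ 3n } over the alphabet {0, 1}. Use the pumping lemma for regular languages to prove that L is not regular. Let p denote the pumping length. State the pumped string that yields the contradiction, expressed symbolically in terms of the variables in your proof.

0^{p+k} 1^p

Assume L is regular. Let p be the pumping length given by the pumping lemma.
Take w = 0^p 1^p ∈ L (since p ≤ p ≤ 3p), with |w| = 2p ≥ p.
By the pumping lemma, w = xyz with |xy| ≤ p and |y| ≥ 1.
Because |xy| ≤ p and w begins with p copies of 0, we have y = 0^k with 1 ≤ k ≤ p.
Pump with i = 2: xy^2z = 0^{p+k} 1^p. Now n = p+k > p = m, so the condition n ≤ m fails. Thus xy^2z ∉ L.
This is a contradiction; hence L is not regular.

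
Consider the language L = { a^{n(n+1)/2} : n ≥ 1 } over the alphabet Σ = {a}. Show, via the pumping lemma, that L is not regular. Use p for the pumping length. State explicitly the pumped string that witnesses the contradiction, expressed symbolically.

a^{p(p+1)/2+k}

Suppose for contradiction that L is regular, and let p be the pumping length.
Take w = a^{p(p+1)/2} ∈ L with |w| = p(p+1)/2 ≥ p.
Write w = xyz as guaranteed by the lemma, with |xy| ≤ p and |y| ≥ 1.
Then y = a^k for some k with 1 ≤ k ≤ p.
Pump with i = 2: xy^2z = a^{p(p+1)/2+k}. Since 1 ≤ k ≤ p, p(p+1)/2 < p(p+1)/2+k ≤ p(p+1)/2+p < (p+1)(p+2)/2, so p(p+1)/2+k is strictly between consecutive triangular numbers. So xy^2z ∉ L.
This is a contradiction; hence L is not regular.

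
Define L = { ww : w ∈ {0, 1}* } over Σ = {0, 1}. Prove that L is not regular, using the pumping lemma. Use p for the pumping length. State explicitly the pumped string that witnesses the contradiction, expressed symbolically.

Suppose for contradiction that L is regular, and let p be the pumping length.
Take w = 0^p 1^p 0^p 1^p = uu where u = 0^p1^p; then w ∈ L and |w| = 4p ≥ p.
The pumping lemma gives a decomposition w = xyz where |xy| ≤ p and y is nonempty.
The first p characters of w are 0's, so xy (and hence y) consists only of 0's. Write y = 0^k, 1 ≤ k ≤ p.
Pump with i = 2: xy^2z = 0^{p+k} 1^p 0^p 1^p, of length 4p+k. Suppose this equals vv. The string starts with 0 and ends with 1, so v does too; thus the boundary between the two copies of v is a 1→0 transition. There is exactly one such transition, at position 2p+k, so |v| = 2p+k and |vv| = 4p+2k ≠ 4p+k since k ≥ 1. So xy^2z ∉ L.
Contradiction. Therefore L is not regular.

0^{p+k} 1^p 0^p 1^p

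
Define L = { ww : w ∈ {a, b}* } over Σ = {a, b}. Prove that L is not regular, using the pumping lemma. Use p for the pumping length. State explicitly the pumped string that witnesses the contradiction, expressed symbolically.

a^{p+k} b^p a^p b^p

Suppose for contradiction that L is regular, and let p be the pumping length.
Take w = a^p b^p a^p b^p = uu where u = a^pb^p; then w ∈ L and |w| = 4p ≥ p.
By the pumping lemma, w = xyz with |xy| ≤ p and y is nonempty.
The first p characters of w are a's, so xy (and hence y) consists only of a's. Write y = a^k, 1 ≤ k ≤ p.
Pump with i = 2: xy^2z = a^{p+k} b^p a^p b^p, of length 4p+k. Suppose this equals vv. The string starts with a and ends with b, so v does too; thus the boundary between the two copies of v is a b→a transition. There is exactly one such transition, at position 2p+k, so |v| = 2p+k and |vv| = 4p+2k ≠ 4p+k since k ≥ 1. So xy^2z ∉ L.
Contradiction. Therefore L is not regular.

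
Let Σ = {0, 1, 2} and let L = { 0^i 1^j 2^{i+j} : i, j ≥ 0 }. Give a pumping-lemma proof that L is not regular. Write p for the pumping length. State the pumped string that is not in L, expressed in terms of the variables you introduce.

0^{p+k} 1^p 2^{2p}

Assume L is regular. Let p be the pumping length given by the pumping lemma.
Take w = 0^p 1^p 2^{2p} ∈ L (with i=j=p, i+j=2p), |w| = 4p ≥ p.
By the pumping lemma, w = xyz with |xy| ≤ p and |y| > 0.
The first p characters of w are 0's, so xy (and hence y) consists only of 0's. Write y = 0^k, 1 ≤ k ≤ p.
Consider xy^2z = 0^{p+k} 1^p 2^{2p}. Now the 0- and 1-counts sum to 2p+k, but the 2-count is 2p ≠ 2p+k. So xy^2z ∉ L.
This is a contradiction; hence L is not regular.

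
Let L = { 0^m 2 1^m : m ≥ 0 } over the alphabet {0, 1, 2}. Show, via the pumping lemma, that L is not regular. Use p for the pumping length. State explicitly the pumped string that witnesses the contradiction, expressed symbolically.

0^{p+k} 2 1^p

Suppose for contradiction that L is regular, and let p be the pumping length.
Take w = 0^p 2 1^p ∈ L with |w| = 2p+1 ≥ p.
Write w = xyz as guaranteed by the lemma, with |xy| ≤ p and y is nonempty.
Since the first p symbols of w are all 0's and |xy| ≤ p, y lies entirely in the leading 0-block: y = 0^k for some k with 1 ≤ k ≤ p.
Pump with i = 2: xy^2z = 0^{p+k} 2 1^p, which would require p+k = p. But k ≥ 1, so xy^2z ∉ L.
This contradicts the pumping lemma, so L is not regular.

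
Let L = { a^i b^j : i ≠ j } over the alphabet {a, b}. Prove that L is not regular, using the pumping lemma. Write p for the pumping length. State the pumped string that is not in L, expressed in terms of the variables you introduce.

Assume L is regular; let p be its pumping constant.
Choose w = a^p b^{p+p!}. Since p ≠ p+p!, w ∈ L; and |w| ≥ p.
Write w = xyz as guaranteed by the lemma, with |xy| ≤ p and |y| ≥ 1.
Since the first p symbols of w are all a's and |xy| ≤ p, y lies entirely in the leading a-block: y = a^k for some k with 1 ≤ k ≤ p.
Since 1 ≤ k ≤ p, k divides p!; set t = 1 + p!/k. Then xy^t z has p + (p!/k)·k = p + p! copies of a. Now the a-count equals the b-count, so i ≠ j fails. So xy^t z = a^{p+p!} b^{p+p!} ∉ L.
This is a contradiction; hence L is not regular.

a^{p+p!} b^{p+p!}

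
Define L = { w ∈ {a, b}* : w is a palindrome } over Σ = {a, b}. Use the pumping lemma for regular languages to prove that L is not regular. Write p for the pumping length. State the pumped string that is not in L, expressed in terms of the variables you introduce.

Suppose for contradiction that L is regular, and let p be the pumping length.
Take w = a^p b a^p, a palindrome of length 2p+1 ≥ p.
By the pumping lemma, w = xyz with |xy| ≤ p and y is nonempty.
Since the first p symbols of w are all a's and |xy| ≤ p, y lies entirely in the leading a-block: y = a^k for some k with 1 ≤ k ≤ p.
Pump with i = 2: xy^2z = a^{p+k} b a^p. Its reverse is a^p b a^{p+k}, which differs from xy^2z since k ≥ 1. So xy^2z is not a palindrome and xy^2z ∉ L.
Contradiction. Therefore L is not regular.

a^{p+k} b a^p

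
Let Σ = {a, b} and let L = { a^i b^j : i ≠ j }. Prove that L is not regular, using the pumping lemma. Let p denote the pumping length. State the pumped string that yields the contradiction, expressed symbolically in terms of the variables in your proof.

a^{p+p!} b^{p+p!}

Assume L is regular. Let p be the pumping length given by the pumping lemma.
Choose w = a^p b^{p+p!}. Since p ≠ p+p!, w ∈ L; and |w| ≥ p.
The pumping lemma gives a decomposition w = xyz where |xy| ≤ p and |y| ≥ 1.
Since the first p symbols of w are all a's and |xy| ≤ p, y lies entirely in the leading a-block: y = a^k for some k with 1 ≤ k ≤ p.
Since 1 ≤ k ≤ p, k divides p!; set t = 1 + p!/k. Then xy^t z has p + (p!/k)·k = p + p! copies of a. Now the a-count equals the b-count, so i ≠ j fails. So xy^t z = a^{p+p!} b^{p+p!} ∉ L.
This is a contradiction; hence L is not regular.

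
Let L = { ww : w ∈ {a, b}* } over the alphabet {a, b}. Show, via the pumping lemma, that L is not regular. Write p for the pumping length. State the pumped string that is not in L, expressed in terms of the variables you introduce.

Assume L is regular. Let p be the pumping length given by the pumping lemma.
Take w = a^p b^p a^p b^p = uu where u = a^pb^p; then w ∈ L and |w| = 4p ≥ p.
The pumping lemma gives a decomposition w = xyz where |xy| ≤ p and |y| ≥ 1.
The first p characters of w are a's, so xy (and hence y) consists only of a's. Write y = a^k, 1 ≤ k ≤ p.
Pump with i = 2: xy^2z = a^{p+k} b^p a^p b^p, of length 4p+k. Suppose this equals vv. The string starts with a and ends with b, so v does too; thus the boundary between the two copies of v is a b→a transition. There is exactly one such transition, at position 2p+k, so |v| = 2p+k and |vv| = 4p+2k ≠ 4p+k since k ≥ 1. So xy^2z ∉ L.
This contradicts the pumping lemma, so L is not regular.

a^{p+k} b^p a^p b^p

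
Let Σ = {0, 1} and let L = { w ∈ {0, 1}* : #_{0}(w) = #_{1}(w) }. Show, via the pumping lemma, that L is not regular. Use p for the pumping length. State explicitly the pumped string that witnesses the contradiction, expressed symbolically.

0^{p+k} 1^p

Assume L is regular. Let p be the pumping length given by the pumping lemma.
Choose w = 0^p 1^p ∈ L with |w| = 2p ≥ p.
Write w = xyz as guaranteed by the lemma, with |xy| ≤ p and |y| > 0.
The first p characters of w are 0's, so xy (and hence y) consists only of 0's. Write y = 0^k, 1 ≤ k ≤ p.
Pump with i = 2: xy^2z = 0^{p+k} 1^p has p+k occurrences of 0 but only p of 1. Since k ≥ 1 the counts differ, so xy^2z ∉ L.
Contradiction. Therefore L is not regular.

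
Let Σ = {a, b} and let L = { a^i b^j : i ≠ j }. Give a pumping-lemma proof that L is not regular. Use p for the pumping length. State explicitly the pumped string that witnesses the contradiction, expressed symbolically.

a^{p+p!} b^{p+p!}

Toward a contradiction, assume L is regular with pumping length p.
Choose w = a^p b^{p+p!}. Since p ≠ p+p!, w ∈ L; and |w| ≥ p.
Write w = xyz as guaranteed by the lemma, with |xy| ≤ p and y is nonempty.
Because |xy| ≤ p and w begins with p copies of a, we have y = a^k with 1 ≤ k ≤ p.
Since 1 ≤ k ≤ p, k divides p!; set t = 1 + p!/k. Then xy^t z has p + (p!/k)·k = p + p! copies of a. Now the a-count equals the b-count, so i ≠ j fails. So xy^t z = a^{p+p!} b^{p+p!} ∉ L.
This contradicts the pumping lemma, so L is not regular.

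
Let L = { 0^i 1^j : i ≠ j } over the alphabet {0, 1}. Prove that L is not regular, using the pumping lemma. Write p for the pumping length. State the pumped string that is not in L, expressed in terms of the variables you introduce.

Suppose for contradiction that L is regular, and let p be the pumping length.
Choose w = 0^p 1^{p+p!}. Since p ≠ p+p!, w ∈ L; and |w| ≥ p.
By the pumping lemma, w = xyz with |xy| ≤ p and |y| > 0.
Since the first p symbols of w are all 0's and |xy| ≤ p, y lies entirely in the leading 0-block: y = 0^k for some k with 1 ≤ k ≤ p.
Since 1 ≤ k ≤ p, k divides p!; set t = 1 + p!/k. Then xy^t z has p + (p!/k)·k = p + p! copies of 0. Now the 0-count equals the 1-count, so i ≠ j fails. So xy^t z = 0^{p+p!} 1^{p+p!} ∉ L.
This is a contradiction; hence L is not regular.

0^{p+p!} 1^{p+p!}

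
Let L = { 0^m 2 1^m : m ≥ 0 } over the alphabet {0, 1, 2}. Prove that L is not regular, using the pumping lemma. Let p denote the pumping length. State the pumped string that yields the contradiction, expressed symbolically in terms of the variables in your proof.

Toward a contradiction, assume L is regular with pumping length p.
Take w = 0^p 2 1^p ∈ L with |w| = 2p+1 ≥ p.
Write w = xyz as guaranteed by the lemma, with |xy| ≤ p and |y| ≥ 1.
Because |xy| ≤ p and w begins with p copies of 0, we have y = 0^k with 1 ≤ k ≤ p.
Pump with i = 2: xy^2z = 0^{p+k} 2 1^p, which would require p+k = p. But k ≥ 1, so xy^2z ∉ L.
This is a contradiction; hence L is not regular.

0^{p+k} 2 1^p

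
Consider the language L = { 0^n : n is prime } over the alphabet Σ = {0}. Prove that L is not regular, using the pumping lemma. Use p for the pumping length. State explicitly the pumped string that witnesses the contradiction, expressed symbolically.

0^{q(1+k)}

Assume L is regular; let p be its pumping constant.
Let q be a prime with q ≥ p+2 (infinitely many primes exist), and take w = 0^q ∈ L with |w| = q ≥ p.
Write w = xyz as guaranteed by the lemma, with |xy| ≤ p and y is nonempty.
Then y = 0^k for some k with 1 ≤ k ≤ p.
Since 1 ≤ k ≤ p, |xz| = q-k. Pump with i = q+1: |xy^{q+1}z| = (q-k)+(q+1)k = q+qk = q(1+k), which is composite (both factors ≥ 2). So xy^{q+1}z = 0^{q(1+k)} ∉ L.
Contradiction. Therefore L is not regular.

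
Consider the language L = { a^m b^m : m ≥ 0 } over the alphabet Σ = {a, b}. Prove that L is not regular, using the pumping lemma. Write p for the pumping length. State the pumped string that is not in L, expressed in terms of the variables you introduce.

Suppose for contradiction that L is regular, and let p be the pumping length.
Take w = a^p b^p. Then w ∈ L and |w| = 2p ≥ p.
By the pumping lemma, w = xyz with |xy| ≤ p and |y| ≥ 1.
Because |xy| ≤ p and w begins with p copies of a, we have y = a^k with 1 ≤ k ≤ p.
Pump with i = 2: xy^2z = a^{p+k} b^p. For this to lie in L we would need p = p+k, which forces k = 0. But k ≥ 1, so xy^2z ∉ L.
Contradiction. Therefore L is not regular.

a^{p+k} b^p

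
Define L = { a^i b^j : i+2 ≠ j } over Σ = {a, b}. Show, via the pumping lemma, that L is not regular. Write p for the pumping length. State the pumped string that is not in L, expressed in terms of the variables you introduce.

Toward a contradiction, assume L is regular with pumping length p.
Choose w = a^p b^{p+p!+2}. Since p ≠ (p+p!+2)-2 = p+p!, w ∈ L; and |w| ≥ p.
By the pumping lemma, w = xyz with |xy| ≤ p and |y| > 0.
Since the first p symbols of w are all a's and |xy| ≤ p, y lies entirely in the leading a-block: y = a^k for some k with 1 ≤ k ≤ p.
Since 1 ≤ k ≤ p, k divides p!; set t = 1 + p!/k. Then xy^t z has p + (p!/k)·k = p + p! copies of a. Now the a-count is p+p! and (b-count)-2 = (p+p!+2)-2 = p+p!, so i+2 ≠ j fails. So xy^t z = a^{p+p!} b^{p+p!+2} ∉ L.
This is a contradiction; hence L is not regular.

a^{p+p!} b^{p+p!+2}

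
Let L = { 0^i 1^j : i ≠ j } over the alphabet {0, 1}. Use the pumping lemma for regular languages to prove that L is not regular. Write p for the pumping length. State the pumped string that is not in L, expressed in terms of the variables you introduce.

Suppose for contradiction that L is regular, and let p be the pumping length.
Choose w = 0^p 1^{p+p!}. Since p ≠ p+p!, w ∈ L; and |w| ≥ p.
The pumping lemma gives a decomposition w = xyz where |xy| ≤ p and |y| ≥ 1.
Since the first p symbols of w are all 0's and |xy| ≤ p, y lies entirely in the leading 0-block: y = 0^k for some k with 1 ≤ k ≤ p.
Since 1 ≤ k ≤ p, k divides p!; set t = 1 + p!/k. Then xy^t z has p + (p!/k)·k = p + p! copies of 0. Now the 0-count equals the 1-count, so i ≠ j fails. So xy^t z = 0^{p+p!} 1^{p+p!} ∉ L.
This is a contradiction; hence L is not regular.

0^{p+p!} 1^{p+p!}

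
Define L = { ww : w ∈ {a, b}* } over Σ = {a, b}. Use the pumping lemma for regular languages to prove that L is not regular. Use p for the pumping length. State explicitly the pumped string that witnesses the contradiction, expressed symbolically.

a^{p+k} b^p a^p b^p

Suppose for contradiction that L is regular, and let p be the pumping length.
Take w = a^p b^p a^p b^p = uu where u = a^pb^p; then w ∈ L and |w| = 4p ≥ p.
The pumping lemma gives a decomposition w = xyz where |xy| ≤ p and |y| ≥ 1.
Since the first p symbols of w are all a's and |xy| ≤ p, y lies entirely in the leading a-block: y = a^k for some k with 1 ≤ k ≤ p.
Pump with i = 2: xy^2z = a^{p+k} b^p a^p b^p, of length 4p+k. Suppose this equals vv. The string starts with a and ends with b, so v does too; thus the boundary between the two copies of v is a b→a transition. There is exactly one such transition, at position 2p+k, so |v| = 2p+k and |vv| = 4p+2k ≠ 4p+k since k ≥ 1. So xy^2z ∉ L.
This contradicts the pumping lemma, so L is not regular.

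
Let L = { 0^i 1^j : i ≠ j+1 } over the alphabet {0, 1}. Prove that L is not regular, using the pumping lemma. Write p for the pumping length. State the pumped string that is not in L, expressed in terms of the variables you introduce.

Toward a contradiction, assume L is regular with pumping length p.
Choose w = 0^p 1^{p+p!-1}. Since p ≠ (p+p!-1)+1 = p+p!, w ∈ L; and |w| ≥ p.
By the pumping lemma, w = xyz with |xy| ≤ p and y is nonempty.
The first p characters of w are 0's, so xy (and hence y) consists only of 0's. Write y = 0^k, 1 ≤ k ≤ p.
Since 1 ≤ k ≤ p, k divides p!; set t = 1 + p!/k. Then xy^t z has p + (p!/k)·k = p + p! copies of 0. Now the 0-count is p+p! and (1-count)+1 = (p+p!-1)+1 = p+p!, so i ≠ j+1 fails. So xy^t z = 0^{p+p!} 1^{p+p!-1} ∉ L.
This is a contradiction; hence L is not regular.

0^{p+p!} 1^{p+p!-1}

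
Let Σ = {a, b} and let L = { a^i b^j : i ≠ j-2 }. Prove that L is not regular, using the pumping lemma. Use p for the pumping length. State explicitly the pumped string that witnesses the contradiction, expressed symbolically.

a^{p+p!} b^{p+p!+2}

Assume L is regular; let p be its pumping constant.
Choose w = a^p b^{p+p!+2}. Since p ≠ (p+p!+2)-2 = p+p!, w ∈ L; and |w| ≥ p.
By the pumping lemma, w = xyz with |xy| ≤ p and |y| ≥ 1.
The first p characters of w are a's, so xy (and hence y) consists only of a's. Write y = a^k, 1 ≤ k ≤ p.
Since 1 ≤ k ≤ p, k divides p!; set t = 1 + p!/k. Then xy^t z has p + (p!/k)·k = p + p! copies of a. Now the a-count is p+p! and (b-count)-2 = (p+p!+2)-2 = p+p!, so i ≠ j-2 fails. So xy^t z = a^{p+p!} b^{p+p!+2} ∉ L.
This is a contradiction; hence L is not regular.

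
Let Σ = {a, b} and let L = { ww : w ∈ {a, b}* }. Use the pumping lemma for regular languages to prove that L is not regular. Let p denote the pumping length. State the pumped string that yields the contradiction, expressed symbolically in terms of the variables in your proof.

a^{p+k} b^p a^p b^p

Suppose for contradiction that L is regular, and let p be the pumping length.
Take w = a^p b^p a^p b^p = uu where u = a^pb^p; then w ∈ L and |w| = 4p ≥ p.
Write w = xyz as guaranteed by the lemma, with |xy| ≤ p and y is nonempty.
Since the first p symbols of w are all a's and |xy| ≤ p, y lies entirely in the leading a-block: y = a^k for some k with 1 ≤ k ≤ p.
Pump with i = 2: xy^2z = a^{p+k} b^p a^p b^p, of length 4p+k. Suppose this equals vv. The string starts with a and ends with b, so v does too; thus the boundary between the two copies of v is a b→a transition. There is exactly one such transition, at position 2p+k, so |v| = 2p+k and |vv| = 4p+2k ≠ 4p+k since k ≥ 1. So xy^2z ∉ L.
This is a contradiction; hence L is not regular.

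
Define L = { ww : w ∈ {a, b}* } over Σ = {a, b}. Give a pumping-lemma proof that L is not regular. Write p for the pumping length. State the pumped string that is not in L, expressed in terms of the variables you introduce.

Assume L is regular; let p be its pumping constant.
Take w = a^p b^p a^p b^p = uu where u = a^pb^p; then w ∈ L and |w| = 4p ≥ p.
Write w = xyz as guaranteed by the lemma, with |xy| ≤ p and |y| > 0.
The first p characters of w are a's, so xy (and hence y) consists only of a's. Write y = a^k, 1 ≤ k ≤ p.
Pump with i = 2: xy^2z = a^{p+k} b^p a^p b^p, of length 4p+k. Suppose this equals vv. The string starts with a and ends with b, so v does too; thus the boundary between the two copies of v is a b→a transition. There is exactly one such transition, at position 2p+k, so |v| = 2p+k and |vv| = 4p+2k ≠ 4p+k since k ≥ 1. So xy^2z ∉ L.
Contradiction. Therefore L is not regular.

a^{p+k} b^p a^p b^p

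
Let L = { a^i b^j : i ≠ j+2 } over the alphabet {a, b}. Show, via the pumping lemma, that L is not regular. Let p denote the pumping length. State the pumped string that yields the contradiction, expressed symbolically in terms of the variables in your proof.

Suppose for contradiction that L is regular, and let p be the pumping length.
Choose w = a^p b^{p+p!-2}. Since p ≠ (p+p!-2)+2 = p+p!, w ∈ L; and |w| ≥ p.
Write w = xyz as guaranteed by the lemma, with |xy| ≤ p and |y| ≥ 1.
The first p characters of w are a's, so xy (and hence y) consists only of a's. Write y = a^k, 1 ≤ k ≤ p.
Since 1 ≤ k ≤ p, k divides p!; set t = 1 + p!/k. Then xy^t z has p + (p!/k)·k = p + p! copies of a. Now the a-count is p+p! and (b-count)+2 = (p+p!-2)+2 = p+p!, so i ≠ j+2 fails. So xy^t z = a^{p+p!} b^{p+p!-2} ∉ L.
This contradicts the pumping lemma, so L is not regular.

a^{p+p!} b^{p+p!-2}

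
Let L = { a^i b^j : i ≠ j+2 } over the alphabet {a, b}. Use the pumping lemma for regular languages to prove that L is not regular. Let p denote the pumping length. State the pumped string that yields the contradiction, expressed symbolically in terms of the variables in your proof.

Assume L is regular; let p be its pumping constant.
Choose w = a^p b^{p+p!-2}. Since p ≠ (p+p!-2)+2 = p+p!, w ∈ L; and |w| ≥ p.
Write w = xyz as guaranteed by the lemma, with |xy| ≤ p and y is nonempty.
Because |xy| ≤ p and w begins with p copies of a, we have y = a^k with 1 ≤ k ≤ p.
Since 1 ≤ k ≤ p, k divides p!; set t = 1 + p!/k. Then xy^t z has p + (p!/k)·k = p + p! copies of a. Now the a-count is p+p! and (b-count)+2 = (p+p!-2)+2 = p+p!, so i ≠ j+2 fails. So xy^t z = a^{p+p!} b^{p+p!-2} ∉ L.
Contradiction. Therefore L is not regular.

a^{p+p!} b^{p+p!-2}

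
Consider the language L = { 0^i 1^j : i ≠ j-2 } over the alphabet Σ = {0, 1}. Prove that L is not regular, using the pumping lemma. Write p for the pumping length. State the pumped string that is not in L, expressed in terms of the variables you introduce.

0^{p+p!} 1^{p+p!+2}

Assume L is regular; let p be its pumping constant.
Choose w = 0^p 1^{p+p!+2}. Since p ≠ (p+p!+2)-2 = p+p!, w ∈ L; and |w| ≥ p.
The pumping lemma gives a decomposition w = xyz where |xy| ≤ p and y is nonempty.
Since the first p symbols of w are all 0's and |xy| ≤ p, y lies entirely in the leading 0-block: y = 0^k for some k with 1 ≤ k ≤ p.
Since 1 ≤ k ≤ p, k divides p!; set t = 1 + p!/k. Then xy^t z has p + (p!/k)·k = p + p! copies of 0. Now the 0-count is p+p! and (1-count)-2 = (p+p!+2)-2 = p+p!, so i ≠ j-2 fails. So xy^t z = 0^{p+p!} 1^{p+p!+2} ∉ L.
This contradicts the pumping lemma, so L is not regular.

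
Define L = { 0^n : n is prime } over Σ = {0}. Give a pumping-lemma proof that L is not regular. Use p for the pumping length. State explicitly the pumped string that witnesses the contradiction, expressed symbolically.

Assume L is regular. Let p be the pumping length given by the pumping lemma.
Let q be a prime with q ≥ p+2 (infinitely many primes exist), and take w = 0^q ∈ L with |w| = q ≥ p.
Write w = xyz as guaranteed by the lemma, with |xy| ≤ p and y is nonempty.
Then y = 0^k for some k with 1 ≤ k ≤ p.
Since 1 ≤ k ≤ p, |xz| = q-k. Pump with i = q+1: |xy^{q+1}z| = (q-k)+(q+1)k = q+qk = q(1+k), which is composite (both factors ≥ 2). So xy^{q+1}z = 0^{q(1+k)} ∉ L.
This is a contradiction; hence L is not regular.

0^{q(1+k)}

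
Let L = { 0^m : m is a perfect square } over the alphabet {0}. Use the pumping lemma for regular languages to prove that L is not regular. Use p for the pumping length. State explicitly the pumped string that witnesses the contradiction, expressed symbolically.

0^{p²+k}

Toward a contradiction, assume L is regular with pumping length p.
Take w = 0^{p²} ∈ L with |w| = p² ≥ p.
The pumping lemma gives a decomposition w = xyz where |xy| ≤ p and y is nonempty.
Then y = 0^k for some k with 1 ≤ k ≤ p.
Pump with i = 2: xy^2z = 0^{p²+k}. Since 1 ≤ k ≤ p, p² < p²+k ≤ p²+p < (p+1)², so p²+k lies strictly between consecutive squares and is not a perfect square. So xy^2z ∉ L.
This contradicts the pumping lemma, so L is not regular.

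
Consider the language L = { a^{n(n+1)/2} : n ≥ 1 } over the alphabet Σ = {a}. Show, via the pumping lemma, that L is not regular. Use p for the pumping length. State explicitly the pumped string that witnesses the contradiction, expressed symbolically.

a^{p(p+1)/2+k}

Suppose for contradiction that L is regular, and let p be the pumping length.
Take w = a^{p(p+1)/2} ∈ L with |w| = p(p+1)/2 ≥ p.
Write w = xyz as guaranteed by the lemma, with |xy| ≤ p and |y| ≥ 1.
Then y = a^k for some k with 1 ≤ k ≤ p.
Pump with i = 2: xy^2z = a^{p(p+1)/2+k}. Since 1 ≤ k ≤ p, p(p+1)/2 < p(p+1)/2+k ≤ p(p+1)/2+p < (p+1)(p+2)/2, so p(p+1)/2+k is strictly between consecutive triangular numbers. So xy^2z ∉ L.
Contradiction. Therefore L is not regular.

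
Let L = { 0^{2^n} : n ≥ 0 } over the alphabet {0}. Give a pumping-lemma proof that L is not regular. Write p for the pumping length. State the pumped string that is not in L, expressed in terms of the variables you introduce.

Toward a contradiction, assume L is regular with pumping length p.
Take w = 0^{2^p} ∈ L with |w| = 2^p ≥ p.
Write w = xyz as guaranteed by the lemma, with |xy| ≤ p and |y| ≥ 1.
Then y = 0^k for some k with 1 ≤ k ≤ p.
Pump with i = 2: xy^2z = 0^{2^p+k}. Since 1 ≤ k ≤ p < 2^p, we have 2^p < 2^p+k < 2^{p+1}, so 2^p+k is not a power of 2. So xy^2z ∉ L.
Contradiction. Therefore L is not regular.

0^{2^p+k}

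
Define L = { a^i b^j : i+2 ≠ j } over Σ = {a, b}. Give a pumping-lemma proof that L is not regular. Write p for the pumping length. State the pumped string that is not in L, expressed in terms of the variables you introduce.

Suppose for contradiction that L is regular, and let p be the pumping length.
Choose w = a^p b^{p+p!+2}. Since p ≠ (p+p!+2)-2 = p+p!, w ∈ L; and |w| ≥ p.
By the pumping lemma, w = xyz with |xy| ≤ p and y is nonempty.
Since the first p symbols of w are all a's and |xy| ≤ p, y lies entirely in the leading a-block: y = a^k for some k with 1 ≤ k ≤ p.
Since 1 ≤ k ≤ p, k divides p!; set t = 1 + p!/k. Then xy^t z has p + (p!/k)·k = p + p! copies of a. Now the a-count is p+p! and (b-count)-2 = (p+p!+2)-2 = p+p!, so i+2 ≠ j fails. So xy^t z = a^{p+p!} b^{p+p!+2} ∉ L.
This contradicts the pumping lemma, so L is not regular.

a^{p+p!} b^{p+p!+2}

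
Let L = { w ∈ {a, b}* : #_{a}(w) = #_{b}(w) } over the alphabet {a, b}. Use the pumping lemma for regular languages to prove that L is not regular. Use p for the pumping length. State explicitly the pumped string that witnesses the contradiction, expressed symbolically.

a^{p+k} b^p

Suppose for contradiction that L is regular, and let p be the pumping length.
Choose w = a^p b^p ∈ L with |w| = 2p ≥ p.
By the pumping lemma, w = xyz with |xy| ≤ p and y is nonempty.
Because |xy| ≤ p and w begins with p copies of a, we have y = a^k with 1 ≤ k ≤ p.
Pump with i = 2: xy^2z = a^{p+k} b^p has p+k occurrences of a but only p of b. Since k ≥ 1 the counts differ, so xy^2z ∉ L.
This is a contradiction; hence L is not regular.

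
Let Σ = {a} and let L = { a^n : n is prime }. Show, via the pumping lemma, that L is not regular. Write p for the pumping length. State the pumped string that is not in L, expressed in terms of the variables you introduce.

Assume L is regular. Let p be the pumping length given by the pumping lemma.
Let q be a prime with q ≥ p+2 (infinitely many primes exist), and take w = a^q ∈ L with |w| = q ≥ p.
By the pumping lemma, w = xyz with |xy| ≤ p and y is nonempty.
Then y = a^k for some k with 1 ≤ k ≤ p.
Since 1 ≤ k ≤ p, |xz| = q-k. Pump with i = q+1: |xy^{q+1}z| = (q-k)+(q+1)k = q+qk = q(1+k), which is composite (both factors ≥ 2). So xy^{q+1}z = a^{q(1+k)} ∉ L.
This is a contradiction; hence L is not regular.

a^{q(1+k)}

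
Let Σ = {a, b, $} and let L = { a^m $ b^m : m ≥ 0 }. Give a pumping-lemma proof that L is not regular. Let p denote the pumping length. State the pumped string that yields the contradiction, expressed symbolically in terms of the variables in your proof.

Assume L is regular. Let p be the pumping length given by the pumping lemma.
Take w = a^p $ b^p ∈ L with |w| = 2p+1 ≥ p.
The pumping lemma gives a decomposition w = xyz where |xy| ≤ p and y is nonempty.
The first p characters of w are a's, so xy (and hence y) consists only of a's. Write y = a^k, 1 ≤ k ≤ p.
Pump with i = 2: xy^2z = a^{p+k} $ b^p, which would require p+k = p. But k ≥ 1, so xy^2z ∉ L.
This is a contradiction; hence L is not regular.

a^{p+k} $ b^p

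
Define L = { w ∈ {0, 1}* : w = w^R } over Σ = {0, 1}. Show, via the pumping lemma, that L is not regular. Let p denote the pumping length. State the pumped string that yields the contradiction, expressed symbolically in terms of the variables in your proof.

Suppose for contradiction that L is regular, and let p be the pumping length.
Take w = 0^p 1 0^p, a palindrome of length 2p+1 ≥ p.
Write w = xyz as guaranteed by the lemma, with |xy| ≤ p and y is nonempty.
Since the first p symbols of w are all 0's and |xy| ≤ p, y lies entirely in the leading 0-block: y = 0^k for some k with 1 ≤ k ≤ p.
Pump with i = 2: xy^2z = 0^{p+k} 1 0^p. Its reverse is 0^p 1 0^{p+k}, which differs from xy^2z since k ≥ 1. So xy^2z is not a palindrome and xy^2z ∉ L.
This is a contradiction; hence L is not regular.

0^{p+k} 1 0^p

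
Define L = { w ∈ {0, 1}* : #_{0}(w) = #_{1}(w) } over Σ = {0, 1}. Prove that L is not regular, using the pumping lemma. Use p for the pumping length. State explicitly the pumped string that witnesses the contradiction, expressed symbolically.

Toward a contradiction, assume L is regular with pumping length p.
Choose w = 0^p 1^p ∈ L with |w| = 2p ≥ p.
The pumping lemma gives a decomposition w = xyz where |xy| ≤ p and y is nonempty.
Since the first p symbols of w are all 0's and |xy| ≤ p, y lies entirely in the leading 0-block: y = 0^k for some k with 1 ≤ k ≤ p.
Pump with i = 2: xy^2z = 0^{p+k} 1^p has p+k occurrences of 0 but only p of 1. Since k ≥ 1 the counts differ, so xy^2z ∉ L.
This is a contradiction; hence L is not regular.

0^{p+k} 1^p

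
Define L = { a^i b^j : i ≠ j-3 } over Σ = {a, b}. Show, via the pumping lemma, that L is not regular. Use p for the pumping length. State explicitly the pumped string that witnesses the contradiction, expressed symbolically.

a^{p+p!} b^{p+p!+3}

Suppose for contradiction that L is regular, and let p be the pumping length.
Choose w = a^p b^{p+p!+3}. Since p ≠ (p+p!+3)-3 = p+p!, w ∈ L; and |w| ≥ p.
Write w = xyz as guaranteed by the lemma, with |xy| ≤ p and |y| ≥ 1.
Since the first p symbols of w are all a's and |xy| ≤ p, y lies entirely in the leading a-block: y = a^k for some k with 1 ≤ k ≤ p.
Since 1 ≤ k ≤ p, k divides p!; set t = 1 + p!/k. Then xy^t z has p + (p!/k)·k = p + p! copies of a. Now the a-count is p+p! and (b-count)-3 = (p+p!+3)-3 = p+p!, so i ≠ j-3 fails. So xy^t z = a^{p+p!} b^{p+p!+3} ∉ L.
Contradiction. Therefore L is not regular.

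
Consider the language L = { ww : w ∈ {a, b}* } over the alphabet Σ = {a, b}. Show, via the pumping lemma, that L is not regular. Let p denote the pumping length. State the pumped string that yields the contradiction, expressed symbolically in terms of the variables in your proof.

Toward a contradiction, assume L is regular with pumping length p.
Take w = a^p b^p a^p b^p = uu where u = a^pb^p; then w ∈ L and |w| = 4p ≥ p.
The pumping lemma gives a decomposition w = xyz where |xy| ≤ p and y is nonempty.
The first p characters of w are a's, so xy (and hence y) consists only of a's. Write y = a^k, 1 ≤ k ≤ p.
Pump with i = 2: xy^2z = a^{p+k} b^p a^p b^p, of length 4p+k. Suppose this equals vv. The string starts with a and ends with b, so v does too; thus the boundary between the two copies of v is a b→a transition. There is exactly one such transition, at position 2p+k, so |v| = 2p+k and |vv| = 4p+2k ≠ 4p+k since k ≥ 1. So xy^2z ∉ L.
Contradiction. Therefore L is not regular.

a^{p+k} b^p a^p b^p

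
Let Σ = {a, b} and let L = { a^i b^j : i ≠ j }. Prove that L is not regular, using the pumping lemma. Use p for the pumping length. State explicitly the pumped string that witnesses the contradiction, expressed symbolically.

a^{p+p!} b^{p+p!}

Suppose for contradiction that L is regular, and let p be the pumping length.
Choose w = a^p b^{p+p!}. Since p ≠ p+p!, w ∈ L; and |w| ≥ p.
By the pumping lemma, w = xyz with |xy| ≤ p and y is nonempty.
The first p characters of w are a's, so xy (and hence y) consists only of a's. Write y = a^k, 1 ≤ k ≤ p.
Since 1 ≤ k ≤ p, k divides p!; set t = 1 + p!/k. Then xy^t z has p + (p!/k)·k = p + p! copies of a. Now the a-count equals the b-count, so i ≠ j fails. So xy^t z = a^{p+p!} b^{p+p!} ∉ L.
This is a contradiction; hence L is not regular.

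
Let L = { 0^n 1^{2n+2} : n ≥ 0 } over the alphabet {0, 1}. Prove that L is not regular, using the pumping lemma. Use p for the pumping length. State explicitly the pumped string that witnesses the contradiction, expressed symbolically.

0^{p+k} 1^{2p+2}

Assume L is regular. Let p be the pumping length given by the pumping lemma.
Take w = 0^p 1^{2p+2}. Then w ∈ L and |w| = 3p+2 ≥ p.
Write w = xyz as guaranteed by the lemma, with |xy| ≤ p and |y| ≥ 1.
Since the first p symbols of w are all 0's and |xy| ≤ p, y lies entirely in the leading 0-block: y = 0^k for some k with 1 ≤ k ≤ p.
Pump with i = 2: xy^2z = 0^{p+k} 1^{2p+2}. For this to lie in L we would need 2p+2 = 2(p+k)+2, which forces k = 0. But k ≥ 1, so xy^2z ∉ L.
Contradiction. Therefore L is not regular.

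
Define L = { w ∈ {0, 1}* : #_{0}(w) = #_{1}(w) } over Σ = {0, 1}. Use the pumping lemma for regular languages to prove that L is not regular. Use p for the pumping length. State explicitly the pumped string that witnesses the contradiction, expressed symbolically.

Toward a contradiction, assume L is regular with pumping length p.
Choose w = 0^p 1^p ∈ L with |w| = 2p ≥ p.
The pumping lemma gives a decomposition w = xyz where |xy| ≤ p and |y| > 0.
Since the first p symbols of w are all 0's and |xy| ≤ p, y lies entirely in the leading 0-block: y = 0^k for some k with 1 ≤ k ≤ p.
Pump with i = 2: xy^2z = 0^{p+k} 1^p has p+k occurrences of 0 but only p of 1. Since k ≥ 1 the counts differ, so xy^2z ∉ L.
This contradicts the pumping lemma, so L is not regular.

0^{p+k} 1^p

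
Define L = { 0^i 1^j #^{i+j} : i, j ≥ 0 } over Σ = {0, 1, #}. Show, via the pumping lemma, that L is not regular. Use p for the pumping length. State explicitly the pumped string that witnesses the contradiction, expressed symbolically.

Assume L is regular. Let p be the pumping length given by the pumping lemma.
Take w = 0^p 1^p #^{2p} ∈ L (with i=j=p, i+j=2p), |w| = 4p ≥ p.
The pumping lemma gives a decomposition w = xyz where |xy| ≤ p and y is nonempty.
The first p characters of w are 0's, so xy (and hence y) consists only of 0's. Write y = 0^k, 1 ≤ k ≤ p.
Consider xy^2z = 0^{p+k} 1^p #^{2p}. Now the 0- and 1-counts sum to 2p+k, but the #-count is 2p ≠ 2p+k. So xy^2z ∉ L.
Contradiction. Therefore L is not regular.

0^{p+k} 1^p #^{2p}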